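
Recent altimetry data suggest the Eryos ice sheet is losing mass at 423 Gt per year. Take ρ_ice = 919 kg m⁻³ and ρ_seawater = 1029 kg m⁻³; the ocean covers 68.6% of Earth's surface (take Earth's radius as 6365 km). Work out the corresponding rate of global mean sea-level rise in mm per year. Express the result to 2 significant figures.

≈ 1.2 mm/yr

ρ_w = 1029 kg m⁻³. Annual water volume added = 423 Gt / ρ_w = 4.230×10^14 kg / 1029 kg m⁻³ = 4.111×10^11 m³.
Δh per year = 4.111×10^11 / 3.49×10^14 = 1.18×10^-3 m = 1.2 mm.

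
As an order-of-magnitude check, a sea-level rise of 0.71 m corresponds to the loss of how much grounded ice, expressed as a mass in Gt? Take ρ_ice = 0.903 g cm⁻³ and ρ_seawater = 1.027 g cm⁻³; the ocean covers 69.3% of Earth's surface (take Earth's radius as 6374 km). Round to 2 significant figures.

Required water volume = Δh × A = 0.71 m × 3.54×10^14 m² = 2.512×10^14 m³.
ρ_w = 1.027 g cm⁻³ = 1027 kg m⁻³, so the mass of water = 2.512×10^14 m³ × 1027 kg m⁻³ = 2.580×10^17 kg = 2.6×10^5 Gt (and the same mass of ice, by conservation).

≈ 2.6×10^5 Gt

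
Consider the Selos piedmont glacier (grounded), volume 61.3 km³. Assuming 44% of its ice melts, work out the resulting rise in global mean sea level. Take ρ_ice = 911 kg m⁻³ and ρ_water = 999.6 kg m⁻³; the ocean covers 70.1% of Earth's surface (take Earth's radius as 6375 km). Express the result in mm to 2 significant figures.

≈ 0.069 mm

Selos: 0.44 × 61.3 km³ × (911/999.6) = 24.58 km³ of water.
Spread over 3.58×10^14 m² of ocean, Δh = 2.458×10^10 / 3.58×10^14 = 6.87×10^-5 m = 0.069 mm.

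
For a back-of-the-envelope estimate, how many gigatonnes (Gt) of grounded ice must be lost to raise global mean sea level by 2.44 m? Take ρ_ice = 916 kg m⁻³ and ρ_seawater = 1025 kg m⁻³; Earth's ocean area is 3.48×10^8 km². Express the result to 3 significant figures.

≈ 8.70×10^5 Gt

Required water volume = Δh × A = 2.44 m × 3.48×10^14 m² = 8.491×10^14 m³.
ρ_w = 1025 kg m⁻³, so the mass of water = 8.491×10^14 m³ × 1025 kg m⁻³ = 8.703×10^17 kg = 8.70×10^5 Gt (and the same mass of ice, by conservation).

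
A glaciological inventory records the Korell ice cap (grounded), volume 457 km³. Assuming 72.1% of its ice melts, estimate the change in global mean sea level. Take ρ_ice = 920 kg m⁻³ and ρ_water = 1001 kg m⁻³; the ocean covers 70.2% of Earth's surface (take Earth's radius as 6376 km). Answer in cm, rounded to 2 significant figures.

Korell: 0.721 × 457 km³ × (920/1001) = 302.8 km³ of water.
Spread over 3.59×10^14 m² of ocean, Δh = 3.028×10^11 / 3.59×10^14 = 8.44×10^-4 m = 0.084 cm.

≈ 0.084 cm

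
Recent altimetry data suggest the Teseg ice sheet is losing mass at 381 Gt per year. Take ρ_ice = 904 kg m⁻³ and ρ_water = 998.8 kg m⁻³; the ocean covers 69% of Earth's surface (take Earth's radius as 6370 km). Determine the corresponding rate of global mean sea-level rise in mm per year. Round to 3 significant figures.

≈ 1.08 mm/yr

ρ_w = 998.8 kg m⁻³. Annual water volume added = 381 Gt / ρ_w = 3.810×10^14 kg / 998.8 kg m⁻³ = 3.815×10^11 m³.
Δh per year = 3.815×10^11 / 3.52×10^14 = 1.08×10^-3 m = 1.08 mm.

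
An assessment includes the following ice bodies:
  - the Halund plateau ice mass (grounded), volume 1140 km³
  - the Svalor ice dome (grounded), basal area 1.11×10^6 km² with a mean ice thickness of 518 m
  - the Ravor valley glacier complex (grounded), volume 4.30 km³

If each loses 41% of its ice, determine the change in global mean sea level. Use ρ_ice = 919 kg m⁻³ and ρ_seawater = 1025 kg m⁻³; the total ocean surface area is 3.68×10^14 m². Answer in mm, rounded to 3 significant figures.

Halund: 0.41 × 1140 km³ × (919/1025) = 419.1 km³ of water.
Svalor: ice volume = 1.11×10^6 km² × 518 m = 5.750×10^5 km³; 0.41 × 5.750×10^5 × (919/1025) = 2.114×10^5 km³ of water.
Ravor: 0.41 × 4.30 km³ × (919/1025) = 1.581 km³ of water.
Total added water ≈ 2.118×10^14 m³ over 3.68×10^14 m² → Δh = 0.575 m = 575 mm.

≈ 575 mm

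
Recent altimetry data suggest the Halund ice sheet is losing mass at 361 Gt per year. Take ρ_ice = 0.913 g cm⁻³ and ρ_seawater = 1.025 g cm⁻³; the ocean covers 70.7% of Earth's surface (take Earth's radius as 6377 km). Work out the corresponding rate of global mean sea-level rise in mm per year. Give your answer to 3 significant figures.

ρ_w = 1.025 g cm⁻³ = 1025 kg m⁻³. Annual water volume added = 361 Gt / ρ_w = 3.610×10^14 kg / 1025 kg m⁻³ = 3.522×10^11 m³.
Δh per year = 3.522×10^11 / 3.61×10^14 = 9.75×10^-4 m = 0.975 mm.

≈ 0.975 mm/yr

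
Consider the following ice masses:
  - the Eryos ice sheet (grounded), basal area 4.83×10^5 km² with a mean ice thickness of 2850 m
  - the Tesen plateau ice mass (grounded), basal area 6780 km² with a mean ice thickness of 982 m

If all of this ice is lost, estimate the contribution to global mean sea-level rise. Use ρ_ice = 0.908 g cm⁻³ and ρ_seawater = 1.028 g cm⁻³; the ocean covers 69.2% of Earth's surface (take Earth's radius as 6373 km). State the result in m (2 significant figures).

Eryos: ice volume = 4.83×10^5 km² × 2850 m = 1.377×10^6 km³; 1.377×10^6 × (908/1028) = 1.216×10^6 km³ of water.
Tesen: ice volume = 6780 km² × 982 m = 6658 km³; 6658 × (908/1028) = 5881 km³ of water.
Total added water ≈ 1.222×10^15 m³ over 3.53×10^14 m² → Δh = 3.46 m.

≈ 3.5 m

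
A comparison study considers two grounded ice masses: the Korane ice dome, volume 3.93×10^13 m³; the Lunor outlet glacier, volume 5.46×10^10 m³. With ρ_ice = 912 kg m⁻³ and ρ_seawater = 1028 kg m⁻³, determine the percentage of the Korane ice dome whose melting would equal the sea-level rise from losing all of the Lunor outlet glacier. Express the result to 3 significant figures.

≈ 0.139 %

Equal sea-level rise means equal mass of meltwater, i.e. equal mass of ice lost.
Ice mass of Lunor: 4.980×10^13 kg; ice mass of Korane: 3.584×10^16 kg.
Fraction required = 4.980×10^13 / 3.584×10^16 = 1.39×10^-3 → 0.139 %.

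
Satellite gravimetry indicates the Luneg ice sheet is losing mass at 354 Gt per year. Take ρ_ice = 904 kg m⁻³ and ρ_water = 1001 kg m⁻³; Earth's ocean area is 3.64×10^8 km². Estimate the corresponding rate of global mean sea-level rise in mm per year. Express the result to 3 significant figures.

ρ_w = 1001 kg m⁻³. Annual water volume added = 354 Gt / ρ_w = 3.540×10^14 kg / 1001 kg m⁻³ = 3.536×10^11 m³.
Δh per year = 3.536×10^11 / 3.64×10^14 = 9.72×10^-4 m = 0.972 mm.

≈ 0.972 mm/yr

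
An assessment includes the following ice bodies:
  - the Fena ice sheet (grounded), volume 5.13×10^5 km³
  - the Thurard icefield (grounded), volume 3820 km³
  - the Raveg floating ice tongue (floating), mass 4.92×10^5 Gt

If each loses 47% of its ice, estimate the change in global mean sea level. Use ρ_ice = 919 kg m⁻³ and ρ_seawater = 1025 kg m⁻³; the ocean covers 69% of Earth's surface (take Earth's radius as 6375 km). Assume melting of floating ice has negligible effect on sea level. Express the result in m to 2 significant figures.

≈ 0.62 m

Fena: 0.47 × 5.13×10^5 km³ × (919/1025) = 2.162×10^5 km³ of water.
Thurard: 0.47 × 3820 km³ × (919/1025) = 1610 km³ of water.
The Raveg floating ice tongue is floating and already displaces its own weight of water, so its melt adds essentially nothing to sea level.
Total added water ≈ 2.178×10^14 m³ over 3.52×10^14 m² → Δh = 0.618 m.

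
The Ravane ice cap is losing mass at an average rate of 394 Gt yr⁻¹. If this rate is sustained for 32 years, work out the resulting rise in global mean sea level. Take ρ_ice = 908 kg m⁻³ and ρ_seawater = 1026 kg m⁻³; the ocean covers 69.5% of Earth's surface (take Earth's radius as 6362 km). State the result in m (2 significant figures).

Total mass lost = 394 Gt/yr × 32 yr = 1.261×10^4 Gt = 1.261×10^16 kg.
ρ_w = 1026 kg m⁻³, so water volume = 1.261×10^16 / 1026 = 1.229×10^13 m³.
Δh = 1.229×10^13 / 3.53×10^14 = 0.0348 m.

≈ 0.035 m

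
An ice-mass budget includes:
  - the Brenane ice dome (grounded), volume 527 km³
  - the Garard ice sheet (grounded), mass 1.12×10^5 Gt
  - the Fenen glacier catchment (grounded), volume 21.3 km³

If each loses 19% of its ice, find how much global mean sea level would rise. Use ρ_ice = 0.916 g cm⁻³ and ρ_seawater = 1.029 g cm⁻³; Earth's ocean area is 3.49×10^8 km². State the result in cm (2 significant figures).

Brenane: 0.19 × 527 km³ × (916/1029) = 89.13 km³ of water.
Garard: 0.19 × 1.12×10^5 Gt = 2.128×10^16 kg; dividing by ρ_w = 1.029 g cm⁻³ = 1029 kg m⁻³ gives 2.068×10^13 m³ of water.
Fenen: 0.19 × 21.3 km³ × (916/1029) = 3.603 km³ of water.
Total added water ≈ 2.077×10^13 m³ over 3.49×10^14 m² → Δh = 0.0595 m = 6.0 cm.

≈ 6.0 cm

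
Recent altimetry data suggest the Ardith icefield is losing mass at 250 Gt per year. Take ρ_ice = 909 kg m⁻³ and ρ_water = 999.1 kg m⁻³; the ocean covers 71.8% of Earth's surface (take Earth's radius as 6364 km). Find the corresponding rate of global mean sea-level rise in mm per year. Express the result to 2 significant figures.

≈ 0.68 mm/yr

ρ_w = 999.1 kg m⁻³. Annual water volume added = 250 Gt / ρ_w = 2.500×10^14 kg / 999.1 kg m⁻³ = 2.502×10^11 m³.
Δh per year = 2.502×10^11 / 3.65×10^14 = 6.85×10^-4 m = 0.68 mm.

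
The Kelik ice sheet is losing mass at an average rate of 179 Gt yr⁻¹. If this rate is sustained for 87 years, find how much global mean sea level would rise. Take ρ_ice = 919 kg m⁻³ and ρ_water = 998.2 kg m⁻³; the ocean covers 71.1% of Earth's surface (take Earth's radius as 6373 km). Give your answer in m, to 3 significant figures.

Total mass lost = 179 Gt/yr × 87 yr = 1.557×10^4 Gt = 1.557×10^16 kg.
ρ_w = 998.2 kg m⁻³, so water volume = 1.557×10^16 / 998.2 = 1.560×10^13 m³.
Δh = 1.560×10^13 / 3.63×10^14 = 0.0430 m.

≈ 0.0430 m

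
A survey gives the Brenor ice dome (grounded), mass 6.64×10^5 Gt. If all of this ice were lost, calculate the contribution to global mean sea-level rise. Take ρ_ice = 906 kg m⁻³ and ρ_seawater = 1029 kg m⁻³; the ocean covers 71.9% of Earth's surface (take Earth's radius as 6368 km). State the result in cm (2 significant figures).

≈ 180 cm

Brenor: 6.64×10^5 Gt = 6.640×10^17 kg; dividing by ρ_w = 1029 kg m⁻³ gives 6.453×10^14 m³ of water.
Spread over 3.66×10^14 m² of ocean, Δh = 6.453×10^14 / 3.66×10^14 = 1.76 m = 180 cm.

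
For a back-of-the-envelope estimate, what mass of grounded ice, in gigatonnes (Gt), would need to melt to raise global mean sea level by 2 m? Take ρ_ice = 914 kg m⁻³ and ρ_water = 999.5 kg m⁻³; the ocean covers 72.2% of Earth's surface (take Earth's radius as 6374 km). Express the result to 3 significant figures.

Required water volume = Δh × A = 2 m × 3.69×10^14 m² = 7.372×10^14 m³.
ρ_w = 999.5 kg m⁻³, so the mass of water = 7.372×10^14 m³ × 999.5 kg m⁻³ = 7.369×10^17 kg = 7.37×10^5 Gt (and the same mass of ice, by conservation).

≈ 7.37×10^5 Gt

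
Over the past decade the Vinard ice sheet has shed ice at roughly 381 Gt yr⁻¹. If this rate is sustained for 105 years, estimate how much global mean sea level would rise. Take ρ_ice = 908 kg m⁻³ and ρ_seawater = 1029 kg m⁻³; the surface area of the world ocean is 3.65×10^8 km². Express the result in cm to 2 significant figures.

≈ 11 cm

Total mass lost = 381 Gt/yr × 105 yr = 4.000×10^4 Gt = 4.000×10^16 kg.
ρ_w = 1029 kg m⁻³, so water volume = 4.000×10^16 / 1029 = 3.888×10^13 m³.
Δh = 3.888×10^13 / 3.65×10^14 = 0.107 m = 11 cm.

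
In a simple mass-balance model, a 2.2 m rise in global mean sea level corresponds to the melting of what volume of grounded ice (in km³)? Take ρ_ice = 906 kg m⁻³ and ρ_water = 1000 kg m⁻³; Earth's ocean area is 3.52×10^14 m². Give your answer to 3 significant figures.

≈ 8.55×10^5 km³

Required water volume = Δh × A = 2.2 m × 3.52×10^14 m² = 7.744×10^14 m³ = 7.744×10^5 km³.
Ice volume = water volume × ρ_w/ρ_ice = 7.744×10^5 × 1000/906 = 8.55×10^5 km³.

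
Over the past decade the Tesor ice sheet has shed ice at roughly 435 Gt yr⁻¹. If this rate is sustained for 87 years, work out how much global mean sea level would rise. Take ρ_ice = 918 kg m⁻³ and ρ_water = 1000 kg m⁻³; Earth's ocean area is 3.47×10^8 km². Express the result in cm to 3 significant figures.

≈ 10.9 cm

Total mass lost = 435 Gt/yr × 87 yr = 3.784×10^4 Gt = 3.784×10^16 kg.
ρ_w = 1000 kg m⁻³, so water volume = 3.784×10^16 / 1000 = 3.784×10^13 m³.
Δh = 3.784×10^13 / 3.47×10^14 = 0.109 m = 10.9 cm.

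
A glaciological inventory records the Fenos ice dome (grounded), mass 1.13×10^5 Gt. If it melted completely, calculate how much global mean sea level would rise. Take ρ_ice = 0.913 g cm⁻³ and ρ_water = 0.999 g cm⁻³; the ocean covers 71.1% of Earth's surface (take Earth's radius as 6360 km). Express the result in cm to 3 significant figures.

Fenos: 1.13×10^5 Gt = 1.130×10^17 kg; dividing by ρ_w = 0.999 g cm⁻³ = 999 kg m⁻³ gives 1.131×10^14 m³ of water.
Spread over 3.61×10^14 m² of ocean, Δh = 1.131×10^14 / 3.61×10^14 = 0.313 m = 31.3 cm.

≈ 31.3 cm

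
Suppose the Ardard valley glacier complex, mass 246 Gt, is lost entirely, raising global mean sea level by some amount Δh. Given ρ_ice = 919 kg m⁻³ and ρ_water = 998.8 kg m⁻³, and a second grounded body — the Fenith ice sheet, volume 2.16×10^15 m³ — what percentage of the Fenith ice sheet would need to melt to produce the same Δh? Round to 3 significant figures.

Equal sea-level rise means equal mass of meltwater, i.e. equal mass of ice lost.
Ice mass of Ardard: 2.460×10^14 kg; ice mass of Fenith: 1.985×10^18 kg.
Fraction required = 2.460×10^14 / 1.985×10^18 = 1.24×10^-4 → 0.0124 %.

≈ 0.0124 %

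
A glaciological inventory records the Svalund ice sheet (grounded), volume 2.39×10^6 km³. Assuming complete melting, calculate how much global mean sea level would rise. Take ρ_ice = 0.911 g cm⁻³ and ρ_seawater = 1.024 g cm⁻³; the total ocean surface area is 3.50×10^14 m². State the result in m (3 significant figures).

Svalund: 2.39×10^6 km³ × (911/1024) = 2.126×10^6 km³ of water.
Spread over 3.50×10^14 m² of ocean, Δh = 2.126×10^15 / 3.50×10^14 = 6.08 m.

≈ 6.08 m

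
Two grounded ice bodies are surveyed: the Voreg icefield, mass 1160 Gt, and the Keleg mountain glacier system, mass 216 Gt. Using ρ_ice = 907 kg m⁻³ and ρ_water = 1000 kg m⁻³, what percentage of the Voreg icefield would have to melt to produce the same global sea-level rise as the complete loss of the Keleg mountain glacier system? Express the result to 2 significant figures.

Equal sea-level rise means equal mass of meltwater, i.e. equal mass of ice lost.
Ice mass of Keleg: 2.160×10^14 kg; ice mass of Voreg: 1.160×10^15 kg.
Fraction required = 2.160×10^14 / 1.160×10^15 = 0.186 → 19 %.

≈ 19 %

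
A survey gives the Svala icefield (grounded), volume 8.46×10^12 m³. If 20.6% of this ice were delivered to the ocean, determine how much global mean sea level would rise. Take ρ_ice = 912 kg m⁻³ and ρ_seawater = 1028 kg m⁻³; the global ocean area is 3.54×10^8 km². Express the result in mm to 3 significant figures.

Svala: 0.206 × 8.46×10^12 m³ × (912/1028) = 1.546×10^12 m³ of water.
Spread over 3.54×10^14 m² of ocean, Δh = 1.546×10^12 / 3.54×10^14 = 4.37×10^-3 m = 4.37 mm.

≈ 4.37 mm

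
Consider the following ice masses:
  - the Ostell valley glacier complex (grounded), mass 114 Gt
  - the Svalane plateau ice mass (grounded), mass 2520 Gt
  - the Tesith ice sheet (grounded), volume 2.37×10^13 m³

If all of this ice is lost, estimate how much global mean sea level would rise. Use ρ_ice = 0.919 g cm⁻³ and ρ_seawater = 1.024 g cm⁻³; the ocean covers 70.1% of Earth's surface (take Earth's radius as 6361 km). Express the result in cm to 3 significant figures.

≈ 6.69 cm

Ostell: 114 Gt = 1.140×10^14 kg; dividing by ρ_w = 1.024 g cm⁻³ = 1024 kg m⁻³ gives 1.113×10^11 m³ of water.
Svalane: 2520 Gt = 2.520×10^15 kg; dividing by ρ_w = 1024 kg m⁻³ gives 2.461×10^12 m³ of water.
Tesith: 2.37×10^13 m³ × (919/1024) = 2.127×10^13 m³ of water.
Total added water ≈ 2.384×10^13 m³ over 3.56×10^14 m² → Δh = 0.0669 m = 6.69 cm.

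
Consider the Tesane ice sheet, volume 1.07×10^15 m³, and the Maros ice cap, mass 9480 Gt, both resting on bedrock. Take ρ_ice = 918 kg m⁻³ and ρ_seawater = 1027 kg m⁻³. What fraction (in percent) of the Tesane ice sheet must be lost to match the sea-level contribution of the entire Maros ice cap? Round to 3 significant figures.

Equal sea-level rise means equal mass of meltwater, i.e. equal mass of ice lost.
Ice mass of Maros: 9.480×10^15 kg; ice mass of Tesane: 9.823×10^17 kg.
Fraction required = 9.480×10^15 / 9.823×10^17 = 9.65×10^-3 → 0.965 %.

≈ 0.965 %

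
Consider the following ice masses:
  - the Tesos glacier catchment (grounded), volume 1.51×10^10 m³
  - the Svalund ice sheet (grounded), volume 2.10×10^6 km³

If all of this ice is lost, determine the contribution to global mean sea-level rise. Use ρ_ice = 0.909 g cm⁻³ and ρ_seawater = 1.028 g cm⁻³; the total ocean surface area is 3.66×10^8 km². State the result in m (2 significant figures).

Tesos: 1.51×10^10 m³ × (909/1028) = 1.335×10^10 m³ of water.
Svalund: 2.10×10^6 km³ × (909/1028) = 1.857×10^6 km³ of water.
Total added water ≈ 1.857×10^15 m³ over 3.66×10^14 m² → Δh = 5.07 m.

≈ 5.1 m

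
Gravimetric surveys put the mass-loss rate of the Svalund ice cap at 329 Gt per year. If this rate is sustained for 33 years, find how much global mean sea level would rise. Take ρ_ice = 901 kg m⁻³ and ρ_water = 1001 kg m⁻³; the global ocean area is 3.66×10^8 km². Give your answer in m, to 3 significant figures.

≈ 0.0296 m

Total mass lost = 329 Gt/yr × 33 yr = 1.086×10^4 Gt = 1.086×10^16 kg.
ρ_w = 1001 kg m⁻³, so water volume = 1.086×10^16 / 1001 = 1.085×10^13 m³.
Δh = 1.085×10^13 / 3.66×10^14 = 0.0296 m.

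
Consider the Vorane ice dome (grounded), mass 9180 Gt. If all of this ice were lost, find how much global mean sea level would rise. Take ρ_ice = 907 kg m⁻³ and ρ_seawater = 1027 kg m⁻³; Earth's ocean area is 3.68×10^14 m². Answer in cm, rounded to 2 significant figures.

Vorane: 9180 Gt = 9.180×10^15 kg; dividing by ρ_w = 1027 kg m⁻³ gives 8.939×10^12 m³ of water.
Spread over 3.68×10^14 m² of ocean, Δh = 8.939×10^12 / 3.68×10^14 = 0.0243 m = 2.4 cm.

≈ 2.4 cm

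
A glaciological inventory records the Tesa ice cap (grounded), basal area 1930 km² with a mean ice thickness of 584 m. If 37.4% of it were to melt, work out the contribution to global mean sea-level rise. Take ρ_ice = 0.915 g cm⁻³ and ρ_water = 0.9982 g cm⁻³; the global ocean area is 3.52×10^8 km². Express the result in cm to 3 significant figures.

≈ 0.110 cm

Tesa: ice volume = 1930 km² × 584 m = 1127 km³; 0.374 × 1127 × (915/998.2) = 386.4 km³ of water.
Spread over 3.52×10^14 m² of ocean, Δh = 3.864×10^11 / 3.52×10^14 = 1.10×10^-3 m = 0.110 cm.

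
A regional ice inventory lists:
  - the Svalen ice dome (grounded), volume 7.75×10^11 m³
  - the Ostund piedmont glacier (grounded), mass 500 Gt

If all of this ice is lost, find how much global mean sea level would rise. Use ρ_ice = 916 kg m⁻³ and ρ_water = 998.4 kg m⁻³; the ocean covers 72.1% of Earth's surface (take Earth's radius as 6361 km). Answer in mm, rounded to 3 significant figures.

≈ 3.31 mm

Svalen: 7.75×10^11 m³ × (916/998.4) = 7.110×10^11 m³ of water.
Ostund: 500 Gt = 5.000×10^14 kg; dividing by ρ_w = 998.4 kg m⁻³ gives 5.008×10^11 m³ of water.
Total added water ≈ 1.212×10^12 m³ over 3.67×10^14 m² → Δh = 3.31×10^-3 m = 3.31 mm.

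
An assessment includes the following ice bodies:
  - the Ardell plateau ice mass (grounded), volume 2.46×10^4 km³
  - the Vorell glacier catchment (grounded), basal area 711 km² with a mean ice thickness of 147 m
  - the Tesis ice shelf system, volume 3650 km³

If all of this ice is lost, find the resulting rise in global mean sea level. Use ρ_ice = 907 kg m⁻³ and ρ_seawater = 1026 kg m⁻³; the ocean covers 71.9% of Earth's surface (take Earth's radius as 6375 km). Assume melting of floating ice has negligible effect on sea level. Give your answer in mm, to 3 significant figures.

≈ 59.5 mm

Ardell: 2.46×10^4 km³ × (907/1026) = 2.175×10^4 km³ of water.
Vorell: ice volume = 711 km² × 147 m = 104.5 km³; 104.5 × (907/1026) = 92.39 km³ of water.
The Tesis ice shelf system is floating and already displaces its own weight of water, so its melt adds essentially nothing to sea level.
Total added water ≈ 2.184×10^13 m³ over 3.67×10^14 m² → Δh = 0.0595 m = 59.5 mm.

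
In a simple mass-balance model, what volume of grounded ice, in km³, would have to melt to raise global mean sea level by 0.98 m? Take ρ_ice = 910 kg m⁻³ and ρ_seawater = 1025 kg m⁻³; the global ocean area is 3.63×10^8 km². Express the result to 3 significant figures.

≈ 4.01×10^5 km³

Required water volume = Δh × A = 0.98 m × 3.63×10^14 m² = 3.557×10^14 m³ = 3.557×10^5 km³.
Ice volume = water volume × ρ_w/ρ_ice = 3.557×10^5 × 1025/910 = 4.01×10^5 km³.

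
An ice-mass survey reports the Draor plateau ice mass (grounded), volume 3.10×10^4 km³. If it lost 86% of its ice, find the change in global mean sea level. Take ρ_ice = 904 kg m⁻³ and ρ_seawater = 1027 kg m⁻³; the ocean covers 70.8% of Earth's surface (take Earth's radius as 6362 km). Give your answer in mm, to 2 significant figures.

≈ 65 mm

Draor: 0.86 × 3.10×10^4 km³ × (904/1027) = 2.347×10^4 km³ of water.
Spread over 3.60×10^14 m² of ocean, Δh = 2.347×10^13 / 3.60×10^14 = 0.0652 m = 65 mm.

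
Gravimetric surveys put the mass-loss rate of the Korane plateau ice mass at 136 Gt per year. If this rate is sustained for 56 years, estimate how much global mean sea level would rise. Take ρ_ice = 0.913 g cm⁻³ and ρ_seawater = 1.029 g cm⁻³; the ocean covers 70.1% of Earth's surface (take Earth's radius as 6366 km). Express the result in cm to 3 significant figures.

≈ 2.07 cm

Total mass lost = 136 Gt/yr × 56 yr = 7616 Gt = 7.616×10^15 kg.
ρ_w = 1.029 g cm⁻³ = 1029 kg m⁻³, so water volume = 7.616×10^15 / 1029 = 7.401×10^12 m³.
Δh = 7.401×10^12 / 3.57×10^14 = 0.0207 m = 2.07 cm.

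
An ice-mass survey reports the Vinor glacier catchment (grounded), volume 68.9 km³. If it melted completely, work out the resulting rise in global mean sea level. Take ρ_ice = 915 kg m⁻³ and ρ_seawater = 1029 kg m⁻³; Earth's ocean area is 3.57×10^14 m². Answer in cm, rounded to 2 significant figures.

≈ 0.017 cm

Vinor: 68.9 km³ × (915/1029) = 61.27 km³ of water.
Spread over 3.57×10^14 m² of ocean, Δh = 6.127×10^10 / 3.57×10^14 = 1.72×10^-4 m = 0.017 cm.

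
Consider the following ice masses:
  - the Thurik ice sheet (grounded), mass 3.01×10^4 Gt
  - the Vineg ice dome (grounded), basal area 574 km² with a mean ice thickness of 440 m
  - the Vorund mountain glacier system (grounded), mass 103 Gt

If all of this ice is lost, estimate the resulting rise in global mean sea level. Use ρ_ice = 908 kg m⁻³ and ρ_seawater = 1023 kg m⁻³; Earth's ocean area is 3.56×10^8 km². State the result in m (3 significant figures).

Thurik: 3.01×10^4 Gt = 3.010×10^16 kg; dividing by ρ_w = 1023 kg m⁻³ gives 2.942×10^13 m³ of water.
Vineg: ice volume = 574 km² × 440 m = 252.6 km³; 252.6 × (908/1023) = 224.2 km³ of water.
Vorund: 103 Gt = 1.030×10^14 kg; dividing by ρ_w = 1023 kg m⁻³ gives 1.007×10^11 m³ of water.
Total added water ≈ 2.975×10^13 m³ over 3.56×10^14 m² → Δh = 0.0836 m.

≈ 0.0836 m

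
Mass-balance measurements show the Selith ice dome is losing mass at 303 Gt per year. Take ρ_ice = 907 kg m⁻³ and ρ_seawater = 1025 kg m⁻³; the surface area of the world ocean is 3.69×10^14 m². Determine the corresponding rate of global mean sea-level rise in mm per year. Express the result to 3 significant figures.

ρ_w = 1025 kg m⁻³. Annual water volume added = 303 Gt / ρ_w = 3.030×10^14 kg / 1025 kg m⁻³ = 2.956×10^11 m³.
Δh per year = 2.956×10^11 / 3.69×10^14 = 8.01×10^-4 m = 0.801 mm.

≈ 0.801 mm/yr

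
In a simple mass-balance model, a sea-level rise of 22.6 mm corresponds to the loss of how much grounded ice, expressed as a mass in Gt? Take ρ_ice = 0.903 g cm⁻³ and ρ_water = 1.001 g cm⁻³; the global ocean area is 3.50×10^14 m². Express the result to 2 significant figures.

Required water volume = Δh × A = 0.0226 m × 3.50×10^14 m² = 7.910×10^12 m³.
ρ_w = 1.001 g cm⁻³ = 1001 kg m⁻³, so the mass of water = 7.910×10^12 m³ × 1001 kg m⁻³ = 7.918×10^15 kg = 7900 Gt (and the same mass of ice, by conservation).

≈ 7900 Gt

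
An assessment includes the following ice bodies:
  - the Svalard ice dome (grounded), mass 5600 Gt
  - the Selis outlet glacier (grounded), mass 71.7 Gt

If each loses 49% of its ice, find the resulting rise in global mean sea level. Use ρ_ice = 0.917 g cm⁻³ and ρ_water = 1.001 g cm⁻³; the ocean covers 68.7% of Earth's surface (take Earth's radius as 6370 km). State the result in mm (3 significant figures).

Svalard: 0.49 × 5600 Gt = 2.744×10^15 kg; dividing by ρ_w = 1.001 g cm⁻³ = 1001 kg m⁻³ gives 2.741×10^12 m³ of water.
Selis: 0.49 × 71.7 Gt = 3.513×10^13 kg; dividing by ρ_w = 1001 kg m⁻³ gives 3.510×10^10 m³ of water.
Total added water ≈ 2.776×10^12 m³ over 3.50×10^14 m² → Δh = 7.93×10^-3 m = 7.93 mm.

≈ 7.93 mm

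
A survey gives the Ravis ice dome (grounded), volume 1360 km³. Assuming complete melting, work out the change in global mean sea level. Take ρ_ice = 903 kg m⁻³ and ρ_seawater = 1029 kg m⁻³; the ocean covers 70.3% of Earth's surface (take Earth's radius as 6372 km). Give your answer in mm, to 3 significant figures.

≈ 3.33 mm

Ravis: 1360 km³ × (903/1029) = 1193 km³ of water.
Spread over 3.59×10^14 m² of ocean, Δh = 1.193×10^12 / 3.59×10^14 = 3.33×10^-3 m = 3.33 mm.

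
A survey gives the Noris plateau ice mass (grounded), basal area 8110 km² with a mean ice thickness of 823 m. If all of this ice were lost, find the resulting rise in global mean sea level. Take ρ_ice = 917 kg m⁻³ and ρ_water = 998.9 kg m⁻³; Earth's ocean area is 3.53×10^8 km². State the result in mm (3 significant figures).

Noris: ice volume = 8110 km² × 823 m = 6675 km³; 6675 × (917/998.9) = 6127 km³ of water.
Spread over 3.53×10^14 m² of ocean, Δh = 6.127×10^12 / 3.53×10^14 = 0.0174 m = 17.4 mm.

≈ 17.4 mm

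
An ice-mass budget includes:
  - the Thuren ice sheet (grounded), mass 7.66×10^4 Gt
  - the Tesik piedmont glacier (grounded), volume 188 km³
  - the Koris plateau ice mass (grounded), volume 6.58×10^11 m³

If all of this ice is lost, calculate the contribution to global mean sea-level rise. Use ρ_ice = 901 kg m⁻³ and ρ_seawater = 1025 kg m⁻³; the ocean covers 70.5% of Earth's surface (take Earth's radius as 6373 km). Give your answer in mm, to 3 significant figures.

≈ 210 mm

Thuren: 7.66×10^4 Gt = 7.660×10^16 kg; dividing by ρ_w = 1025 kg m⁻³ gives 7.473×10^13 m³ of water.
Tesik: 188 km³ × (901/1025) = 165.3 km³ of water.
Koris: 6.58×10^11 m³ × (901/1025) = 5.784×10^11 m³ of water.
Total added water ≈ 7.548×10^13 m³ over 3.60×10^14 m² → Δh = 0.210 m = 210 mm.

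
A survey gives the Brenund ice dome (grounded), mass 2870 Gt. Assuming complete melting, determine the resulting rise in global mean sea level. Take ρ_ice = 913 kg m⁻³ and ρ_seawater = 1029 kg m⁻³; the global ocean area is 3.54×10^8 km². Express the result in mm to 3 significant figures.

≈ 7.88 mm

Brenund: 2870 Gt = 2.870×10^15 kg; dividing by ρ_w = 1029 kg m⁻³ gives 2.789×10^12 m³ of water.
Spread over 3.54×10^14 m² of ocean, Δh = 2.789×10^12 / 3.54×10^14 = 7.88×10^-3 m = 7.88 mm.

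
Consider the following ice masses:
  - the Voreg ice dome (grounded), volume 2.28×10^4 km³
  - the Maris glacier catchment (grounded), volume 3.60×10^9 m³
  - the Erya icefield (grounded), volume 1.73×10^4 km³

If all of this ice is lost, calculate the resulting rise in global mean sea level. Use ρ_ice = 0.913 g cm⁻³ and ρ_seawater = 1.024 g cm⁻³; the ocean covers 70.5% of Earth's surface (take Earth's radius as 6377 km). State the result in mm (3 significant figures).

≈ 99.2 mm

Voreg: 2.28×10^4 km³ × (913/1024) = 2.033×10^4 km³ of water.
Maris: 3.60×10^9 m³ × (913/1024) = 3.210×10^9 m³ of water.
Erya: 1.73×10^4 km³ × (913/1024) = 1.542×10^4 km³ of water.
Total added water ≈ 3.576×10^13 m³ over 3.60×10^14 m² → Δh = 0.0992 m = 99.2 mm.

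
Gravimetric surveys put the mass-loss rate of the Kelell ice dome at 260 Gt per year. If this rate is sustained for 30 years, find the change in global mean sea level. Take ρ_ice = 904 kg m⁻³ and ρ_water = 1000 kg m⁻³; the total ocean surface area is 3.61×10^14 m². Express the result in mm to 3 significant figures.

≈ 21.6 mm

Total mass lost = 260 Gt/yr × 30 yr = 7800 Gt = 7.800×10^15 kg.
ρ_w = 1000 kg m⁻³, so water volume = 7.800×10^15 / 1000 = 7.800×10^12 m³.
Δh = 7.800×10^12 / 3.61×10^14 = 0.0216 m = 21.6 mm.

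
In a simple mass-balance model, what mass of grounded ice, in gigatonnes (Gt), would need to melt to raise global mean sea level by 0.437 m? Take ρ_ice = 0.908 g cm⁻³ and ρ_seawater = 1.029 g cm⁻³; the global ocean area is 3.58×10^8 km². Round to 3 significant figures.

≈ 1.61×10^5 Gt

Required water volume = Δh × A = 0.437 m × 3.58×10^14 m² = 1.564×10^14 m³.
ρ_w = 1.029 g cm⁻³ = 1029 kg m⁻³, so the mass of water = 1.564×10^14 m³ × 1029 kg m⁻³ = 1.610×10^17 kg = 1.61×10^5 Gt (and the same mass of ice, by conservation).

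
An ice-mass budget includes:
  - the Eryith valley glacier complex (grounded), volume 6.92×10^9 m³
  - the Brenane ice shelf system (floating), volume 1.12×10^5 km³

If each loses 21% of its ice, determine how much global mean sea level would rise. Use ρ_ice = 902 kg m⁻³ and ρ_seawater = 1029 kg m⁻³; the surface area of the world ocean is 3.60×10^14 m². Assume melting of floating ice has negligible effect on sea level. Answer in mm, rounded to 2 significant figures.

≈ 3.5×10^-3 mm

Eryith: 0.21 × 6.92×10^9 m³ × (902/1029) = 1.274×10^9 m³ of water.
The Brenane ice shelf system is floating and already displaces its own weight of water, so its melt adds essentially nothing to sea level.
Total added water ≈ 1.274×10^9 m³ over 3.60×10^14 m² → Δh = 3.54×10^-6 m = 3.5×10^-3 mm.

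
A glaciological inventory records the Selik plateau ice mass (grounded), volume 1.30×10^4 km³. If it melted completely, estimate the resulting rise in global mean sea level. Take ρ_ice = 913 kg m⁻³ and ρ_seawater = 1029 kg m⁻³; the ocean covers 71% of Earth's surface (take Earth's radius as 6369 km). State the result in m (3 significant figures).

≈ 0.0319 m

Selik: 1.30×10^4 km³ × (913/1029) = 1.153×10^4 km³ of water.
Spread over 3.62×10^14 m² of ocean, Δh = 1.153×10^13 / 3.62×10^14 = 0.0319 m.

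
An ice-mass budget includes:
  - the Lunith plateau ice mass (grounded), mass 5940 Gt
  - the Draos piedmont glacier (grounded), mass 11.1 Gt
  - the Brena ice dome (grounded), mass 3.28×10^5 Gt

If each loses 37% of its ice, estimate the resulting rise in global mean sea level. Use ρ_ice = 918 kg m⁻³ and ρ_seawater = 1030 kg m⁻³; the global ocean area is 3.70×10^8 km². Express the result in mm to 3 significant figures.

≈ 324 mm

Lunith: 0.37 × 5940 Gt = 2.198×10^15 kg; dividing by ρ_w = 1030 kg m⁻³ gives 2.134×10^12 m³ of water.
Draos: 0.37 × 11.1 Gt = 4.107×10^12 kg; dividing by ρ_w = 1030 kg m⁻³ gives 3.987×10^9 m³ of water.
Brena: 0.37 × 3.28×10^5 Gt = 1.214×10^17 kg; dividing by ρ_w = 1030 kg m⁻³ gives 1.178×10^14 m³ of water.
Total added water ≈ 1.200×10^14 m³ over 3.70×10^14 m² → Δh = 0.324 m = 324 mm.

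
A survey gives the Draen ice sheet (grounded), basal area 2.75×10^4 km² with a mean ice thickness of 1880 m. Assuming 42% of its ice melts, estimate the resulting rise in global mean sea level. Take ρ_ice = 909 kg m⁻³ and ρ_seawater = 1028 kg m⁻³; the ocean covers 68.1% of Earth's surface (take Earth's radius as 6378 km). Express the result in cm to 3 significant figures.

≈ 5.52 cm

Draen: ice volume = 2.75×10^4 km² × 1880 m = 5.170×10^4 km³; 0.42 × 5.170×10^4 × (909/1028) = 1.920×10^4 km³ of water.
Spread over 3.48×10^14 m² of ocean, Δh = 1.920×10^13 / 3.48×10^14 = 0.0552 m = 5.52 cm.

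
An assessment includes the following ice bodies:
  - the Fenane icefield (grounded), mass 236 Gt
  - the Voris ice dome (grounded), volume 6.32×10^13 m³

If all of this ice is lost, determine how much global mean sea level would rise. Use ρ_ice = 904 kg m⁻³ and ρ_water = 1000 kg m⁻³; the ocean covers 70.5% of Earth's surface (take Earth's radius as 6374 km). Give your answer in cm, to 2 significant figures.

Fenane: 236 Gt = 2.360×10^14 kg; dividing by ρ_w = 1000 kg m⁻³ gives 2.360×10^11 m³ of water.
Voris: 6.32×10^13 m³ × (904/1000) = 5.713×10^13 m³ of water.
Total added water ≈ 5.737×10^13 m³ over 3.60×10^14 m² → Δh = 0.159 m = 16 cm.

≈ 16 cm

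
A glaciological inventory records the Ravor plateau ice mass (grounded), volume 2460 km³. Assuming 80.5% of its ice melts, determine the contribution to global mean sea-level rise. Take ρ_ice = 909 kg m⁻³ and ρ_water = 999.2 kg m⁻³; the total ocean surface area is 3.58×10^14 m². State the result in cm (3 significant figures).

≈ 0.503 cm

Ravor: 0.805 × 2460 km³ × (909/999.2) = 1802 km³ of water.
Spread over 3.58×10^14 m² of ocean, Δh = 1.802×10^12 / 3.58×10^14 = 5.03×10^-3 m = 0.503 cm.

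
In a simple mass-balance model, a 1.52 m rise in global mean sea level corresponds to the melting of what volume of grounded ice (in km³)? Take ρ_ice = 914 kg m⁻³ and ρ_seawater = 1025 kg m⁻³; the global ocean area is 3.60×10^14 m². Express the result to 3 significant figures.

Required water volume = Δh × A = 1.52 m × 3.60×10^14 m² = 5.472×10^14 m³ = 5.472×10^5 km³.
Ice volume = water volume × ρ_w/ρ_ice = 5.472×10^5 × 1025/914 = 6.14×10^5 km³.

≈ 6.14×10^5 km³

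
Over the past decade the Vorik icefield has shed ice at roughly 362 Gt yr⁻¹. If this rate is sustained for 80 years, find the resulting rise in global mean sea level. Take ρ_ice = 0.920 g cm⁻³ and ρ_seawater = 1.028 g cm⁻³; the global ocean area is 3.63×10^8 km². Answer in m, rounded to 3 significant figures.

≈ 0.0776 m

Total mass lost = 362 Gt/yr × 80 yr = 2.896×10^4 Gt = 2.896×10^16 kg.
ρ_w = 1.028 g cm⁻³ = 1028 kg m⁻³, so water volume = 2.896×10^16 / 1028 = 2.817×10^13 m³.
Δh = 2.817×10^13 / 3.63×10^14 = 0.0776 m.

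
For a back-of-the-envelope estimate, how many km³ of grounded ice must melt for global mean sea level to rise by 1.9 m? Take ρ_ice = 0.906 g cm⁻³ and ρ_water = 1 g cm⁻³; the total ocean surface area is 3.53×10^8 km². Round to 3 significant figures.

≈ 7.40×10^5 km³

Required water volume = Δh × A = 1.9 m × 3.53×10^14 m² = 6.707×10^14 m³ = 6.707×10^5 km³.
Ice volume = water volume × ρ_w/ρ_ice = 6.707×10^5 × 1000/906 = 7.40×10^5 km³.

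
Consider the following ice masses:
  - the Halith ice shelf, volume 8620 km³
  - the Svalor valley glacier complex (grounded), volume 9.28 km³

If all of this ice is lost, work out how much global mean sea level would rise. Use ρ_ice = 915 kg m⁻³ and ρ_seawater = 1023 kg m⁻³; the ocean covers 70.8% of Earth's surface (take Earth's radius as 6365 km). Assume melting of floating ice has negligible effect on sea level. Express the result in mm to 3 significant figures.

≈ 0.0230 mm

The Halith ice shelf is floating and already displaces its own weight of water, so its melt adds essentially nothing to sea level.
Svalor: 9.28 km³ × (915/1023) = 8.300 km³ of water.
Total added water ≈ 8.300×10^9 m³ over 3.60×10^14 m² → Δh = 2.30×10^-5 m = 0.0230 mm.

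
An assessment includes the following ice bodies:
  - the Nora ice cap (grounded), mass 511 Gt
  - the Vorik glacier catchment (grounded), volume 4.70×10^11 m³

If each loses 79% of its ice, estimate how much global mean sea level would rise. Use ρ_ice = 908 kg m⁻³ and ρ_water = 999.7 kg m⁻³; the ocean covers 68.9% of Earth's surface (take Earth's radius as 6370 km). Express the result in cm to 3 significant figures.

≈ 0.211 cm

Nora: 0.79 × 511 Gt = 4.037×10^14 kg; dividing by ρ_w = 999.7 kg m⁻³ gives 4.038×10^11 m³ of water.
Vorik: 0.79 × 4.70×10^11 m³ × (908/999.7) = 3.372×10^11 m³ of water.
Total added water ≈ 7.411×10^11 m³ over 3.51×10^14 m² → Δh = 2.11×10^-3 m = 0.211 cm.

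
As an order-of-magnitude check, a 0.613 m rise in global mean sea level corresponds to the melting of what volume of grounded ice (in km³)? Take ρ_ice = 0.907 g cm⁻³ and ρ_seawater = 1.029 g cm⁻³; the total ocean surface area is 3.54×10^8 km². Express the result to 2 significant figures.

Required water volume = Δh × A = 0.613 m × 3.54×10^14 m² = 2.170×10^14 m³ = 2.170×10^5 km³.
Ice volume = water volume × ρ_w/ρ_ice = 2.170×10^5 × 1029/907 = 2.5×10^5 km³.

≈ 2.5×10^5 km³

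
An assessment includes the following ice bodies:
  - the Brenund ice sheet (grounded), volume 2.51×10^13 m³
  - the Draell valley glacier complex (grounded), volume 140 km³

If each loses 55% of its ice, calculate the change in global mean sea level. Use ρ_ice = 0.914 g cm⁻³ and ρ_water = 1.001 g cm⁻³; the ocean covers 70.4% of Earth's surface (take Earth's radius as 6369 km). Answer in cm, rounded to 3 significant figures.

≈ 3.53 cm

Brenund: 0.55 × 2.51×10^13 m³ × (914/1001) = 1.261×10^13 m³ of water.
Draell: 0.55 × 140 km³ × (914/1001) = 70.31 km³ of water.
Total added water ≈ 1.268×10^13 m³ over 3.59×10^14 m² → Δh = 0.0353 m = 3.53 cm.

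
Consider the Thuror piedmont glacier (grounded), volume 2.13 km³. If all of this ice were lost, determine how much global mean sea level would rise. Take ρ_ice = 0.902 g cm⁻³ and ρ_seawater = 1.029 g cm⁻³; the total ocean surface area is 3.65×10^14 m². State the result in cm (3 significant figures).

Thuror: 2.13 km³ × (902/1029) = 1.867 km³ of water.
Spread over 3.65×10^14 m² of ocean, Δh = 1.867×10^9 / 3.65×10^14 = 5.12×10^-6 m = 5.12×10^-4 cm.

≈ 5.12×10^-4 cm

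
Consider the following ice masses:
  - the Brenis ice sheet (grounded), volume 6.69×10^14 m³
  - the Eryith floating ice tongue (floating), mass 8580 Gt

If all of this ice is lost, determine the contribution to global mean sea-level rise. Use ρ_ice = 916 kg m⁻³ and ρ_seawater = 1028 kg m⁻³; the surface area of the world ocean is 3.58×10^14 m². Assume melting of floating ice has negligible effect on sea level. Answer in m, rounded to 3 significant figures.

Brenis: 6.69×10^14 m³ × (916/1028) = 5.961×10^14 m³ of water.
The Eryith floating ice tongue is floating and already displaces its own weight of water, so its melt adds essentially nothing to sea level.
Total added water ≈ 5.961×10^14 m³ over 3.58×10^14 m² → Δh = 1.67 m.

≈ 1.67 m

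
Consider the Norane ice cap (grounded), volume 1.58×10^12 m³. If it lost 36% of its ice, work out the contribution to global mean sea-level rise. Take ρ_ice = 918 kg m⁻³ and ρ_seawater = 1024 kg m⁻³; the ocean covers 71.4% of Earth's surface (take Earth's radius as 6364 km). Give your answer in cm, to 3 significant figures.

Norane: 0.36 × 1.58×10^12 m³ × (918/1024) = 5.099×10^11 m³ of water.
Spread over 3.63×10^14 m² of ocean, Δh = 5.099×10^11 / 3.63×10^14 = 1.40×10^-3 m = 0.140 cm.

≈ 0.140 cm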